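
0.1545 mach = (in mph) 117.7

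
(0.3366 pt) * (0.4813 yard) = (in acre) 1.291e-08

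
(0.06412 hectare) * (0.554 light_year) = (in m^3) 3.361e+18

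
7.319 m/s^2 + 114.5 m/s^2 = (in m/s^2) 121.8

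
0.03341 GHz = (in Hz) 3.341e+07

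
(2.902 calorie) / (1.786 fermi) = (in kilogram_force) 6.932e+14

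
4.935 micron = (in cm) 0.0004935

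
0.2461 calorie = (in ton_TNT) 2.461e-10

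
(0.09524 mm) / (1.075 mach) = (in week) 4.302e-13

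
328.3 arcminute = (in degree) 5.472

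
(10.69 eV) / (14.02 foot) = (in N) 4.008e-19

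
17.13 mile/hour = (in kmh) 27.57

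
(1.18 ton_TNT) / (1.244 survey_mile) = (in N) 2.466e+06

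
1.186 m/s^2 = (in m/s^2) 1.186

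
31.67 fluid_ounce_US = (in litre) 0.9366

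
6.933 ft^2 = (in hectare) 6.441e-05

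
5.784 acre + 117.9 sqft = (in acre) 5.787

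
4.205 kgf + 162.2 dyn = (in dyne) 4.124e+06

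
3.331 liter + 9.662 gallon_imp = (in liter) 47.26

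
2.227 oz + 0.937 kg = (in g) 1000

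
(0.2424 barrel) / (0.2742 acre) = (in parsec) 1.126e-21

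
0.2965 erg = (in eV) 1.851e+11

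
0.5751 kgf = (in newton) 5.64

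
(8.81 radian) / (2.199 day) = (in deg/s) 0.002657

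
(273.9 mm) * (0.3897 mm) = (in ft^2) 0.001149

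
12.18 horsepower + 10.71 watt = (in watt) 9093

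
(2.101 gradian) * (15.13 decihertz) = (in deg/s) 2.861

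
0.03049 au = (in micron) 4.561e+15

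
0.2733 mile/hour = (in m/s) 0.1222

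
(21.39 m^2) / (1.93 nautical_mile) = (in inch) 0.2356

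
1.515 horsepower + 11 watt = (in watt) 1141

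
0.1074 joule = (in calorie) 0.02567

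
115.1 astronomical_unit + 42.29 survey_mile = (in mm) 1.722e+16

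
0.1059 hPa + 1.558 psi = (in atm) 0.1061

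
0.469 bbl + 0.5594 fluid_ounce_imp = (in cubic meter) 0.07458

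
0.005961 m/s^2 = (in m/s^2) 0.005961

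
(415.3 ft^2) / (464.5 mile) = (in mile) 3.207e-08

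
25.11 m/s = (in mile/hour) 56.17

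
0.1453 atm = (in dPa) 1.472e+05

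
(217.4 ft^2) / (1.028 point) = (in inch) 2.193e+06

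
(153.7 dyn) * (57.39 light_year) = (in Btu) 7.91e+11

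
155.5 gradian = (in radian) 2.443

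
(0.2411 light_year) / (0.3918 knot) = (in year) 3.588e+08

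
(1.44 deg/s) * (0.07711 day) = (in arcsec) 3.454e+07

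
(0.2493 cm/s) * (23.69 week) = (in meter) 3.572e+04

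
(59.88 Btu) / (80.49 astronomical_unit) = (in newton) 5.247e-09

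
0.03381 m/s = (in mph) 0.07563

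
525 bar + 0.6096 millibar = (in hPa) 5.25e+05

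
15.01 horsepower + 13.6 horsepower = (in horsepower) 28.61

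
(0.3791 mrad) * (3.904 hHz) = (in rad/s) 0.148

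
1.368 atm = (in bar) 1.386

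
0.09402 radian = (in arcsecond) 1.939e+04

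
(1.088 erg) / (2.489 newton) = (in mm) 4.371e-05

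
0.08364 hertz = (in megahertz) 8.364e-08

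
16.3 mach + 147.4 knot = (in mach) 16.52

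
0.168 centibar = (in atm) 0.001658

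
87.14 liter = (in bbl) 0.5481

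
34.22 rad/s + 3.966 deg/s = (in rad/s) 34.29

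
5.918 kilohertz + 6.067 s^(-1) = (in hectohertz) 59.24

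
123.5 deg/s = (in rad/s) 2.155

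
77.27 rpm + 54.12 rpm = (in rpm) 131.4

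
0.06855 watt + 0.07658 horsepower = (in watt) 57.17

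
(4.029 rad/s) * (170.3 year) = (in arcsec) 4.463e+15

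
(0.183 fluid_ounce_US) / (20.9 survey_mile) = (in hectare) 1.609e-14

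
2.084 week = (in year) 0.03997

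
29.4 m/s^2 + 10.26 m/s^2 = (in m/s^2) 39.66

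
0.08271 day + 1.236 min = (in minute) 120.3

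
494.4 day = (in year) 1.355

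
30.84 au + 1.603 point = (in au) 30.84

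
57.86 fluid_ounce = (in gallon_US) 0.452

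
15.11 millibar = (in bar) 0.01511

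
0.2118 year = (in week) 11.04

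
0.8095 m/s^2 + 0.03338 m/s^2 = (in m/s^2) 0.8429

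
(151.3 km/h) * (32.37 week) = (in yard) 8.998e+08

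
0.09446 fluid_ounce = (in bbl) 1.757e-05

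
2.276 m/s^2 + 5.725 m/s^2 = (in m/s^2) 8.001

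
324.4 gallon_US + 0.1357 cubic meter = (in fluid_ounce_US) 4.611e+04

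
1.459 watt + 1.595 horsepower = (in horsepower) 1.597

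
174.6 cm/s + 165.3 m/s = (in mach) 0.4906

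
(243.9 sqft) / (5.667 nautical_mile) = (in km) 2.159e-06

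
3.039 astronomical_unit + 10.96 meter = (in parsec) 1.473e-05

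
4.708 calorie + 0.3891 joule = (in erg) 2.009e+08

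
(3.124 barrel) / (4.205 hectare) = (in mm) 0.01181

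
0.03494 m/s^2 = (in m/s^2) 0.03494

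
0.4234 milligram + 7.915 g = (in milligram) 7915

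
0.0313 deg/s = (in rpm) 0.005217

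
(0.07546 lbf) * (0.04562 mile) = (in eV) 1.538e+20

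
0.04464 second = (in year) 1.416e-09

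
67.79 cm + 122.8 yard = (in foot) 370.6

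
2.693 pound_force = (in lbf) 2.693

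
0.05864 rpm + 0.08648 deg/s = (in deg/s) 0.4383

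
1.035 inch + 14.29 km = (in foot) 4.688e+04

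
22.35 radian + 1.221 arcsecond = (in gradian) 1423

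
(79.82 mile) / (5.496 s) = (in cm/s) 2.337e+06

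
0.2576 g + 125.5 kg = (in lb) 276.7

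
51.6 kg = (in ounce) 1820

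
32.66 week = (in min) 3.292e+05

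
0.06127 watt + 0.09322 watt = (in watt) 0.1545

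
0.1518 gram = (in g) 0.1518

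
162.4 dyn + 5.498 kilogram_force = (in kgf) 5.498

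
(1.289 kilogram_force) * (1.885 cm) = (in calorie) 0.05695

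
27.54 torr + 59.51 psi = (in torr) 3105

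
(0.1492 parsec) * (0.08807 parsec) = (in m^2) 1.251e+31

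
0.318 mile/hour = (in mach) 0.0004175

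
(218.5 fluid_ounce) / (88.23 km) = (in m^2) 7.324e-08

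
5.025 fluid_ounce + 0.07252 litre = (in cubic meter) 0.0002211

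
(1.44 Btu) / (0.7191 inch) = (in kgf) 8482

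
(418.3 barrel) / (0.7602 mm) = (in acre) 21.62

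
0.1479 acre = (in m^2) 598.5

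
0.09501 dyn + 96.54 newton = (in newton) 96.54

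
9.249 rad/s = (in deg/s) 529.9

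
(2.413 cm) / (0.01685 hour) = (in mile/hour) 0.0008898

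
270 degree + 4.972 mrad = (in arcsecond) 9.73e+05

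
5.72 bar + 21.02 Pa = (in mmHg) 4291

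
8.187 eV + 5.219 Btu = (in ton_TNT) 1.316e-06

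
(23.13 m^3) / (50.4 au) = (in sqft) 3.302e-11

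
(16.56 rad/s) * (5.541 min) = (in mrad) 5.506e+06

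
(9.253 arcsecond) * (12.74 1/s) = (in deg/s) 0.03275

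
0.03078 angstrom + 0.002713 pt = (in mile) 5.947e-10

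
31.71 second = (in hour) 0.008808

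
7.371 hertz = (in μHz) 7.371e+06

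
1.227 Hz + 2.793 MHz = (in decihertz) 2.793e+07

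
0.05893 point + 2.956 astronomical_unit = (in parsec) 1.433e-05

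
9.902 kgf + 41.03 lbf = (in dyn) 2.796e+07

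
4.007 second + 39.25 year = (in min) 2.063e+07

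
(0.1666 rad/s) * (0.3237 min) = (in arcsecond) 6.674e+05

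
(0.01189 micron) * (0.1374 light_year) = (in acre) 3819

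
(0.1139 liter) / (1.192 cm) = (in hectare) 9.555e-07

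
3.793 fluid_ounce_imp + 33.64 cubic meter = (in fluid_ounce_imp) 1.184e+06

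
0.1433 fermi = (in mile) 8.904e-20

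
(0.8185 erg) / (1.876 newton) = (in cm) 4.363e-06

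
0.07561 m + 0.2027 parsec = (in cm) 6.255e+17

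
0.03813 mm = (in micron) 38.13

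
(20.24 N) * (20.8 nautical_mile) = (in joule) 7.797e+05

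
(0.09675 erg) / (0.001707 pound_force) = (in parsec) 4.129e-23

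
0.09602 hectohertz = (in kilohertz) 0.009602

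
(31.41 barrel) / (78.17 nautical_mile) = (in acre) 8.524e-09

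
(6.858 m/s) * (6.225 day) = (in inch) 1.452e+08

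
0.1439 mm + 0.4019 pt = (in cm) 0.02857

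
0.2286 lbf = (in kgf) 0.1037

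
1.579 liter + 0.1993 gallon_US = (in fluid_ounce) 78.9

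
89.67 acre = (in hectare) 36.29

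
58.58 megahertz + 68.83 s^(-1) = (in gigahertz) 0.05858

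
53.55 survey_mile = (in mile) 53.55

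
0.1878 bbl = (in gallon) 7.888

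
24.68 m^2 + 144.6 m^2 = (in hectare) 0.01693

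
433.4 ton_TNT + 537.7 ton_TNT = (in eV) 2.536e+31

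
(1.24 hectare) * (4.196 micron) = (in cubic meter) 0.05203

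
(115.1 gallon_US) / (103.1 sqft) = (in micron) 4.549e+04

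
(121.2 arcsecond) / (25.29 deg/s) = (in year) 4.221e-11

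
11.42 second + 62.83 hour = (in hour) 62.83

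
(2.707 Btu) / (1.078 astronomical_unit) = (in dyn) 0.001771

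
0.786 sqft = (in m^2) 0.07302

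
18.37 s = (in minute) 0.3062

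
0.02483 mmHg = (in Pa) 3.31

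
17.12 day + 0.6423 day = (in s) 1.535e+06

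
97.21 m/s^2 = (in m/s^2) 97.21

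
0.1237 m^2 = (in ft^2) 1.331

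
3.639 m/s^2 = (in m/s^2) 3.639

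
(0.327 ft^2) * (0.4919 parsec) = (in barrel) 2.9e+15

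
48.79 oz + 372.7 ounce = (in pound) 26.34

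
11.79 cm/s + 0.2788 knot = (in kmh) 0.9408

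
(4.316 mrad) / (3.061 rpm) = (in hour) 3.74e-06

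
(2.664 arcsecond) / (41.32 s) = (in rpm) 2.985e-06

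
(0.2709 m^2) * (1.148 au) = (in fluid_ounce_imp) 1.637e+15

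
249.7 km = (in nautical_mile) 134.8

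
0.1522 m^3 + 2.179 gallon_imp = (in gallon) 42.82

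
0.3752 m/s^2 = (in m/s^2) 0.3752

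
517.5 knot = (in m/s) 266.2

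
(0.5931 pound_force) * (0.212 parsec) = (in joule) 1.726e+16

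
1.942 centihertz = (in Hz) 0.01942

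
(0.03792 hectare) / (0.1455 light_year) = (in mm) 2.755e-10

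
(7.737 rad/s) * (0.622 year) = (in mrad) 1.518e+11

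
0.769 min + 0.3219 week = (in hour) 54.09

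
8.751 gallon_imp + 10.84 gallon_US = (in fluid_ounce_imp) 2844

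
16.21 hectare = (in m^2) 1.621e+05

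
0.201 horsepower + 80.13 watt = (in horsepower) 0.3085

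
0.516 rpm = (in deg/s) 3.096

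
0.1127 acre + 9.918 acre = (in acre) 10.03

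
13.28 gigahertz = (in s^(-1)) 1.328e+10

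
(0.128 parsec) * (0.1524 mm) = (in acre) 1.487e+08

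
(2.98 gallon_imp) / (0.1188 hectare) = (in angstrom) 1.14e+05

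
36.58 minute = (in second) 2195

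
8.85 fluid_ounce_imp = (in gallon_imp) 0.05531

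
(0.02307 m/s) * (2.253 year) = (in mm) 1.639e+09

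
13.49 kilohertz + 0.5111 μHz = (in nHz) 1.349e+13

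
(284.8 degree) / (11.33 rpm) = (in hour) 0.001164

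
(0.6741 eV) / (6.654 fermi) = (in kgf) 1.655e-06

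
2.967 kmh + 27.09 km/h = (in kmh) 30.06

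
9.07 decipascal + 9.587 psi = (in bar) 0.661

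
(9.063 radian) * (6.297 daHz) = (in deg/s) 3.27e+04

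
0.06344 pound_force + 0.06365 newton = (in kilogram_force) 0.03527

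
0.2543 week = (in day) 1.78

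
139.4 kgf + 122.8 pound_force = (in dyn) 1.913e+08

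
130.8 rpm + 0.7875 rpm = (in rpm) 131.6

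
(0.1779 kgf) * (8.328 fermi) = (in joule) 1.453e-14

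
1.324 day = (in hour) 31.78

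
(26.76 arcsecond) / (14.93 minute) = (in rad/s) 1.448e-07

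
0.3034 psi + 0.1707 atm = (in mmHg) 145.4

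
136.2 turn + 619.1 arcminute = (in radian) 855.9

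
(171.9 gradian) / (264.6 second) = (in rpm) 0.09745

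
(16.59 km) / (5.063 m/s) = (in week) 0.005418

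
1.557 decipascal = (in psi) 2.258e-05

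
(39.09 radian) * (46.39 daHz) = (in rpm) 1.732e+05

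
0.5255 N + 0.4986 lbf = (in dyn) 2.743e+05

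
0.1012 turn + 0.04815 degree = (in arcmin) 2189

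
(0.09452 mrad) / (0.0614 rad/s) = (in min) 2.566e-05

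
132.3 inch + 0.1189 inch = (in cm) 336.3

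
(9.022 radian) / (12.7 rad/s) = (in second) 0.7104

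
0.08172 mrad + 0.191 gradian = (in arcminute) 10.59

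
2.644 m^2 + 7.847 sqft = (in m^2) 3.373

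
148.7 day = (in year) 0.4074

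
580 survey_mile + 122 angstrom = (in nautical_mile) 504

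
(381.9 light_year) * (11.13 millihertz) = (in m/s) 4.021e+16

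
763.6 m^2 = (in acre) 0.1887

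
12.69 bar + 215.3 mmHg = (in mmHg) 9734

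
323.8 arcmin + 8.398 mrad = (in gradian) 6.531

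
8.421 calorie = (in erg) 3.523e+08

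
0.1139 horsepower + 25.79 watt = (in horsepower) 0.1485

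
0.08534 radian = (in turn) 0.01358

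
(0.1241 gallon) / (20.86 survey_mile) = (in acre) 3.458e-12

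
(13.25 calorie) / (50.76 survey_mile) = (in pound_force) 0.0001526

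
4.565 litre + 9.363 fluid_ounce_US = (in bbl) 0.03045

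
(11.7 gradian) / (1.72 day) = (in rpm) 1.181e-05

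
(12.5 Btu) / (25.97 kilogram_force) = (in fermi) 5.178e+16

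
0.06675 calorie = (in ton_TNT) 6.675e-11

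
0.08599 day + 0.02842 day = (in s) 9885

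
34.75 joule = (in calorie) 8.305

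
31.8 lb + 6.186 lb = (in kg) 17.23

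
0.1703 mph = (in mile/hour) 0.1703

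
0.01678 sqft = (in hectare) 1.559e-07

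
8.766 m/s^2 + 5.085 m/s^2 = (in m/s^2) 13.85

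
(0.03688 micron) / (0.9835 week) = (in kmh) 2.232e-13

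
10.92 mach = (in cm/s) 3.718e+05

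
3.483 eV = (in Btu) 5.289e-22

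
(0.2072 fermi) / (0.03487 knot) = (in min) 1.925e-16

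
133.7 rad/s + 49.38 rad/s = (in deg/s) 1.049e+04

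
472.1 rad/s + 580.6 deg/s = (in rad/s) 482.2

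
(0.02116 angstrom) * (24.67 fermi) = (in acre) 1.29e-29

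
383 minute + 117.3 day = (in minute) 1.693e+05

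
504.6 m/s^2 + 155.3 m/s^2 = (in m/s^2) 659.9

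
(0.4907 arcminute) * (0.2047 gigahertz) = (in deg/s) 1.674e+06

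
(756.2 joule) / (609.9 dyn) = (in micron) 1.24e+11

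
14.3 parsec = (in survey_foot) 1.448e+18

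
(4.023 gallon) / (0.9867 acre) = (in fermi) 3.814e+09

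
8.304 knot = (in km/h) 15.38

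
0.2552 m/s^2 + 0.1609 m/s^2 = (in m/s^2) 0.4161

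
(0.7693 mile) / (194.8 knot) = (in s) 12.35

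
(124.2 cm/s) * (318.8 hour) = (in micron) 1.425e+12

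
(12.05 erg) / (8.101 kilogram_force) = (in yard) 1.659e-08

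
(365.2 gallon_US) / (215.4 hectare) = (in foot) 2.106e-06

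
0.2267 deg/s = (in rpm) 0.03778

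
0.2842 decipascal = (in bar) 2.842e-07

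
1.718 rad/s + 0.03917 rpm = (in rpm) 16.44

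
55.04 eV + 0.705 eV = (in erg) 8.931e-11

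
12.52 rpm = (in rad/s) 1.311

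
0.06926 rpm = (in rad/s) 0.007253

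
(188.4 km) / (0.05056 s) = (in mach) 1.094e+04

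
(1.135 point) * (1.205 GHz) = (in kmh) 1.737e+06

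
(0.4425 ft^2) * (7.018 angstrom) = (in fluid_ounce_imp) 1.015e-06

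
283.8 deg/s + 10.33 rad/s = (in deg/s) 875.7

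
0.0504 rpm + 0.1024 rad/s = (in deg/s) 6.169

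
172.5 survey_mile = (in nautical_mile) 149.9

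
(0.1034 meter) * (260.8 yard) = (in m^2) 24.66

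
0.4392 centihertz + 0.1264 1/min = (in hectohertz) 6.499e-05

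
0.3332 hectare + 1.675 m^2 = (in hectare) 0.3334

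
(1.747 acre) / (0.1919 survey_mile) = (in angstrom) 2.289e+11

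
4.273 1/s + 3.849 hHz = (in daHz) 38.92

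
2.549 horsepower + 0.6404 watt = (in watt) 1901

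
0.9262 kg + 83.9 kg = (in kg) 84.83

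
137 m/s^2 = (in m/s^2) 137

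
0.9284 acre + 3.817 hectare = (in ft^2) 4.513e+05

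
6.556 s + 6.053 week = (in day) 42.37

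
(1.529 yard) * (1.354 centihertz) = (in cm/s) 1.893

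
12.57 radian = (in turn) 2.001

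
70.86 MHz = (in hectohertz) 7.086e+05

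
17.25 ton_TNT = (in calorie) 1.725e+10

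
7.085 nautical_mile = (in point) 3.719e+07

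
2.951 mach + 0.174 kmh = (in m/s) 1005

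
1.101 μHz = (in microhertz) 1.101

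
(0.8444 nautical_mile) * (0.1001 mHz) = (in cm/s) 15.65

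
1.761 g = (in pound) 0.003882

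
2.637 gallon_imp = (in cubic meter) 0.01199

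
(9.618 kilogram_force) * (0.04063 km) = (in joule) 3832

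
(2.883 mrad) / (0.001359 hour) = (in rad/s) 0.0005893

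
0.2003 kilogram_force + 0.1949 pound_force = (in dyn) 2.831e+05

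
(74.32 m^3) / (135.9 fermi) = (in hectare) 5.469e+10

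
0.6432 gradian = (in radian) 0.0101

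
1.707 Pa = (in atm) 1.685e-05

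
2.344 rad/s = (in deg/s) 134.3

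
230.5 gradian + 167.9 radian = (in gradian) 1.092e+04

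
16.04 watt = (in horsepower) 0.02151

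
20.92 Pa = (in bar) 0.0002092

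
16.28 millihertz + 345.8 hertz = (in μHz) 3.458e+08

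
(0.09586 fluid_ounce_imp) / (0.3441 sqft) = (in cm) 0.00852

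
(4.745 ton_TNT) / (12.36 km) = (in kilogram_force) 1.638e+05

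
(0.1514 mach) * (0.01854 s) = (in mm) 955.8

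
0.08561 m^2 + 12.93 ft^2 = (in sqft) 13.85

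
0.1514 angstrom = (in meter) 1.514e-11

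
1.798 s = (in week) 2.973e-06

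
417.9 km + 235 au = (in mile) 2.184e+10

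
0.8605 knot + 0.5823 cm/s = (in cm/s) 44.85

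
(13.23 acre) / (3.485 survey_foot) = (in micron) 5.04e+10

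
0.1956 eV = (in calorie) 7.49e-21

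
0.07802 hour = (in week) 0.0004644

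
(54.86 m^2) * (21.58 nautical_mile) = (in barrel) 1.379e+07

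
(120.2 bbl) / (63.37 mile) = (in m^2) 0.0001874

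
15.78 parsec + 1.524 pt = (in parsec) 15.78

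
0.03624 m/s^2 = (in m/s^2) 0.03624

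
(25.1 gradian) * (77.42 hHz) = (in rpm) 2.915e+04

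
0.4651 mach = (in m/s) 158.4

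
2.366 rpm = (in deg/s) 14.2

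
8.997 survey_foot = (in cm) 274.2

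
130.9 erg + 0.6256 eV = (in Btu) 1.241e-08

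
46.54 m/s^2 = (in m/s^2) 46.54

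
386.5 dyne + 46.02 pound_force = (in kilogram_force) 20.87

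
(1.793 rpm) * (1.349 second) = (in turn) 0.04031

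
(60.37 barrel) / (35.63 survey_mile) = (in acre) 4.136e-08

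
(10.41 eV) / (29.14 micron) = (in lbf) 1.287e-14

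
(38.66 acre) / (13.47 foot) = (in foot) 1.25e+05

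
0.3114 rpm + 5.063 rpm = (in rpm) 5.374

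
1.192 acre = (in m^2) 4824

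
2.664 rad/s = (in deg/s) 152.6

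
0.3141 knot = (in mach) 0.0004746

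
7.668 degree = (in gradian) 8.52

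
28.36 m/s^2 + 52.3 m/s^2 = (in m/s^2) 80.66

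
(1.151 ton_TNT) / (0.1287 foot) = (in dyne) 1.228e+16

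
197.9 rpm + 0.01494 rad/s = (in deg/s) 1188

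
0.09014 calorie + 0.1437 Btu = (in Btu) 0.1441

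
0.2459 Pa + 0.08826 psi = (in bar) 0.006088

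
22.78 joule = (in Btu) 0.02159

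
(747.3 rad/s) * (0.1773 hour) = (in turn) 7.591e+04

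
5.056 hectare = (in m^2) 5.056e+04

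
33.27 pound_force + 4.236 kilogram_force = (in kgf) 19.33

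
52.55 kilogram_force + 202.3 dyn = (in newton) 515.3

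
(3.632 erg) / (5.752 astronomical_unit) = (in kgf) 4.304e-20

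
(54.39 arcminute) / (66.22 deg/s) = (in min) 0.0002282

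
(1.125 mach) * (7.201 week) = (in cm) 1.668e+11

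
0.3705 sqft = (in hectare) 3.442e-06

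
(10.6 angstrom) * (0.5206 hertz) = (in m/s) 5.518e-10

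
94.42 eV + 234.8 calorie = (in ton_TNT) 2.348e-07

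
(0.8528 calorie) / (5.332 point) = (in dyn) 1.897e+08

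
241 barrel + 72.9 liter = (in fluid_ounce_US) 1.298e+06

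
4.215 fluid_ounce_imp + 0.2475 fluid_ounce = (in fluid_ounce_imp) 4.473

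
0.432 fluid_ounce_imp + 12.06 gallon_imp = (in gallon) 14.49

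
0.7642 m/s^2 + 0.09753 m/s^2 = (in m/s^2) 0.8617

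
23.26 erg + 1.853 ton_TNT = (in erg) 7.753e+16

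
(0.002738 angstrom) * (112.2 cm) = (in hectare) 3.072e-17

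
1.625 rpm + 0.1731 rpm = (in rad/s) 0.1883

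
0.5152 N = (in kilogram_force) 0.05254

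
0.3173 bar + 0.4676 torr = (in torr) 238.5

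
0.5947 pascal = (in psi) 8.625e-05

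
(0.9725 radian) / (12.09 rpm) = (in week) 1.27e-06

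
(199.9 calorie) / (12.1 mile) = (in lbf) 0.009656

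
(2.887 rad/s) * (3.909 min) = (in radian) 677.1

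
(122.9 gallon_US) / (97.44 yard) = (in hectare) 5.221e-07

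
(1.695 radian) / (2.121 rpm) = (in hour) 0.00212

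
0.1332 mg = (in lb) 2.937e-07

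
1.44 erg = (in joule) 1.44e-07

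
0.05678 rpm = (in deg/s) 0.3407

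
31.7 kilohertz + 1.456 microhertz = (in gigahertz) 3.17e-05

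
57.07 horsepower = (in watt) 4.256e+04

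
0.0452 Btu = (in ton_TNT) 1.14e-08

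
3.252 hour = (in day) 0.1355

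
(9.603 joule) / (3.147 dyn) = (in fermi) 3.051e+20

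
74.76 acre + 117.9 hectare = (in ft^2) 1.595e+07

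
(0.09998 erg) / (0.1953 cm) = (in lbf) 1.151e-06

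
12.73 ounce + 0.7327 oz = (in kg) 0.3817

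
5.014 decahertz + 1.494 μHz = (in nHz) 5.014e+10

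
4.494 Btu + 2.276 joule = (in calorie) 1134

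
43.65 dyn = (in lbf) 9.813e-05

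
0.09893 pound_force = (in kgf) 0.04487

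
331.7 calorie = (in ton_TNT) 3.317e-07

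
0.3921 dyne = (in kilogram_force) 3.998e-07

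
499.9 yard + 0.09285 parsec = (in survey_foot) 9.4e+15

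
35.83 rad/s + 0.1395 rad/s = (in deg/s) 2061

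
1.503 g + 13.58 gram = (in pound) 0.03325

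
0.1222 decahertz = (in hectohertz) 0.01222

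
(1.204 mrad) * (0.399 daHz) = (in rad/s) 0.004804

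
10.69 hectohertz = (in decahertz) 106.9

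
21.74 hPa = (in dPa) 2.174e+04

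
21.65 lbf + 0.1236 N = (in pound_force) 21.68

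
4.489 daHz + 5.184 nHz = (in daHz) 4.489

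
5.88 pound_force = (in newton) 26.16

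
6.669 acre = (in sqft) 2.905e+05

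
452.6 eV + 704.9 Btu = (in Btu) 704.9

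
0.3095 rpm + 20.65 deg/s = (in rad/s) 0.3928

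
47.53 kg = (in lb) 104.8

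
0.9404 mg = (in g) 0.0009404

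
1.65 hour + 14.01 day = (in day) 14.08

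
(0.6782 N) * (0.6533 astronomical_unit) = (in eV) 4.137e+29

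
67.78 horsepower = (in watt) 5.054e+04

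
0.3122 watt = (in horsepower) 0.0004187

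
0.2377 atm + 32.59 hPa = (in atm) 0.2699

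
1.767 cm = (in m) 0.01767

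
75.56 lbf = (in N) 336.1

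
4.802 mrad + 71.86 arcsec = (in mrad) 5.15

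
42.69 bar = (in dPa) 4.269e+07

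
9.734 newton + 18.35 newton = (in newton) 28.08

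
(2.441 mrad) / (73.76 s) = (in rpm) 0.000316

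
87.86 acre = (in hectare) 35.56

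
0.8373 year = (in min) 4.401e+05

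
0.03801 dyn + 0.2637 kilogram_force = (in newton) 2.586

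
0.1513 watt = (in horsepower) 0.0002029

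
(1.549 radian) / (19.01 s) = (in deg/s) 4.669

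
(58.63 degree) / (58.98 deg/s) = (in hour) 0.0002761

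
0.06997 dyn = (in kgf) 7.135e-08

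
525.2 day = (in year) 1.439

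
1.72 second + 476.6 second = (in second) 478.3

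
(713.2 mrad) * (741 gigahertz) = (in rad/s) 5.285e+11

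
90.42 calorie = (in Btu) 0.3586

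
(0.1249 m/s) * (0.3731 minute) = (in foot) 9.173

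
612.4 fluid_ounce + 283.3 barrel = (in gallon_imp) 9912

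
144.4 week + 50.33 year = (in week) 2769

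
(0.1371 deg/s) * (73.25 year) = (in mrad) 5.528e+09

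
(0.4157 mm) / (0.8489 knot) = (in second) 0.0009519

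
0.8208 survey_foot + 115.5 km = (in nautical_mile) 62.37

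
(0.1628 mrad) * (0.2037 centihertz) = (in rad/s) 3.316e-07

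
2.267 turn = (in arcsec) 2.938e+06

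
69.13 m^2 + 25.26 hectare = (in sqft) 2.72e+06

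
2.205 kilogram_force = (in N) 21.62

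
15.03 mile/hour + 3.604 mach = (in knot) 2398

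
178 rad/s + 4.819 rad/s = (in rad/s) 182.8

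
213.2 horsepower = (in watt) 1.59e+05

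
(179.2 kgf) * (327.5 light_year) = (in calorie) 1.301e+21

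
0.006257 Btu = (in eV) 4.12e+19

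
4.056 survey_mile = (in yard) 7139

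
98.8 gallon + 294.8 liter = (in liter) 668.8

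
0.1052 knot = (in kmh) 0.1948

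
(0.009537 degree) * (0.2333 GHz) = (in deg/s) 2.225e+06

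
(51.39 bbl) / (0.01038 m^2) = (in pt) 2.231e+06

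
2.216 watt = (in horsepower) 0.002972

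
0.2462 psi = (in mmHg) 12.73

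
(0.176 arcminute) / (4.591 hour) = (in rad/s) 3.098e-09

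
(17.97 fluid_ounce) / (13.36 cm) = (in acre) 9.829e-07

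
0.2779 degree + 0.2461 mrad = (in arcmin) 17.52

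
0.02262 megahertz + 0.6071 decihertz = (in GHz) 2.262e-05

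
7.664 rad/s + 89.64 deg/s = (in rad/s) 9.229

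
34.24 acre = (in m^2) 1.386e+05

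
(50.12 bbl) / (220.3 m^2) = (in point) 102.5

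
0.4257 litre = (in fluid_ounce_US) 14.39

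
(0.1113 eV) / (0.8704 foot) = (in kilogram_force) 6.854e-21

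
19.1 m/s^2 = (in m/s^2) 19.1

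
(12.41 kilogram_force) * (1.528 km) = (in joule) 1.86e+05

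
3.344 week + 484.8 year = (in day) 1.77e+05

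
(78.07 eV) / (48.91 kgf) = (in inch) 1.027e-18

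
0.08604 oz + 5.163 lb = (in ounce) 82.69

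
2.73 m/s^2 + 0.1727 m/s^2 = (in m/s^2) 2.903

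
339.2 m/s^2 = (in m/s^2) 339.2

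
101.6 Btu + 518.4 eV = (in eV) 6.691e+23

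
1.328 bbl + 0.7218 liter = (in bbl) 1.333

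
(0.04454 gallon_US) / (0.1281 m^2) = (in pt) 3.731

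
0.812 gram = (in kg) 0.000812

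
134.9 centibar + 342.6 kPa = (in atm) 4.713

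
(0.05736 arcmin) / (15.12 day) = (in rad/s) 1.277e-11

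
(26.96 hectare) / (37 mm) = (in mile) 4528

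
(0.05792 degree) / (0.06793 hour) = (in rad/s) 4.134e-06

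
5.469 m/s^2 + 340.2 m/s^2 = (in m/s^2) 345.7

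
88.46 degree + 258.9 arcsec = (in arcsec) 3.187e+05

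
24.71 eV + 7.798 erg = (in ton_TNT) 1.864e-16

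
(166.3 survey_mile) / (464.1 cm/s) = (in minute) 961.1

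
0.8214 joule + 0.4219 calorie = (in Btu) 0.002452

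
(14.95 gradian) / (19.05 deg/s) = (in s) 0.7063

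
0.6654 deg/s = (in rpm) 0.1109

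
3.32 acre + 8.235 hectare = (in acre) 23.67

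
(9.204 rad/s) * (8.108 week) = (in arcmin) 1.552e+11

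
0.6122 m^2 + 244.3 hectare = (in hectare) 244.3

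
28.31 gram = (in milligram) 2.831e+04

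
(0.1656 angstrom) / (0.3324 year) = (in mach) 4.64e-21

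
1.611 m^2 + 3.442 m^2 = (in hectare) 0.0005053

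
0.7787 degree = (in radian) 0.01359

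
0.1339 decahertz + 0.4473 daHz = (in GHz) 5.812e-09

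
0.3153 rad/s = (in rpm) 3.011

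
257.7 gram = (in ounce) 9.09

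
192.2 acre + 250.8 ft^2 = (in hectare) 77.78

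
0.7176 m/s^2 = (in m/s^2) 0.7176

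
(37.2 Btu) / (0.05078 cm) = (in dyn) 7.729e+12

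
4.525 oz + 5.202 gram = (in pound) 0.2943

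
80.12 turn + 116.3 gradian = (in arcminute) 1.737e+06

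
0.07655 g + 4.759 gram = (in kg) 0.004836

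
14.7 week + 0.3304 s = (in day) 102.9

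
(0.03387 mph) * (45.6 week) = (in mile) 259.5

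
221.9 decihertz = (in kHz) 0.02219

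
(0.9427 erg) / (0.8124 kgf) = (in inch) 4.659e-07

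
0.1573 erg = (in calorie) 3.76e-09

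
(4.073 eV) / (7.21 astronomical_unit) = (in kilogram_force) 6.169e-32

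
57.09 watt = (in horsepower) 0.07656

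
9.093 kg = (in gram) 9093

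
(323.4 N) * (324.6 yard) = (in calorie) 2.294e+04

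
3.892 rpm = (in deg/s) 23.35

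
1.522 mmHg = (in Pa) 202.9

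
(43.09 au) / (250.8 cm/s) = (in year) 8.15e+04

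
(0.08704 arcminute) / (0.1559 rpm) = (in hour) 4.308e-07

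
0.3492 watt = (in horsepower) 0.0004683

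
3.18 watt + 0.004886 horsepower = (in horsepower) 0.00915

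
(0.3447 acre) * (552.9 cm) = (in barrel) 4.851e+04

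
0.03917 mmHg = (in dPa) 52.22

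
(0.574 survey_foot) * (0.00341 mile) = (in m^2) 0.9601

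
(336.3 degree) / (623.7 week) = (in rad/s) 1.556e-08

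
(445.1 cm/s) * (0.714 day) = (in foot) 9.009e+05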